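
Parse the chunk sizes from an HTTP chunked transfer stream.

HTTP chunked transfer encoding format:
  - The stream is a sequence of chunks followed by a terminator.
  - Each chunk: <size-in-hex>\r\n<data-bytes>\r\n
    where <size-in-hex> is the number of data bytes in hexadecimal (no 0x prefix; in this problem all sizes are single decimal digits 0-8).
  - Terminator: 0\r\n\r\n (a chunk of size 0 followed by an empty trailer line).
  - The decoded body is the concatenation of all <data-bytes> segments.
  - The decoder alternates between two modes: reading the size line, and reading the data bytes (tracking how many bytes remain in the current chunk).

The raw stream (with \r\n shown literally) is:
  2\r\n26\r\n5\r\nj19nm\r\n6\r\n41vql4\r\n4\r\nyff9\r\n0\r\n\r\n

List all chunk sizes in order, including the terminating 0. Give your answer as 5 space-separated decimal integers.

Chunk 1: stream[0..1]='2' size=0x2=2, data at stream[3..5]='26' -> body[0..2], body so far='26'
Chunk 2: stream[7..8]='5' size=0x5=5, data at stream[10..15]='j19nm' -> body[2..7], body so far='26j19nm'
Chunk 3: stream[17..18]='6' size=0x6=6, data at stream[20..26]='41vql4' -> body[7..13], body so far='26j19nm41vql4'
Chunk 4: stream[28..29]='4' size=0x4=4, data at stream[31..35]='yff9' -> body[13..17], body so far='26j19nm41vql4yff9'
Chunk 5: stream[37..38]='0' size=0 (terminator). Final body='26j19nm41vql4yff9' (17 bytes)

Answer: 2 5 6 4 0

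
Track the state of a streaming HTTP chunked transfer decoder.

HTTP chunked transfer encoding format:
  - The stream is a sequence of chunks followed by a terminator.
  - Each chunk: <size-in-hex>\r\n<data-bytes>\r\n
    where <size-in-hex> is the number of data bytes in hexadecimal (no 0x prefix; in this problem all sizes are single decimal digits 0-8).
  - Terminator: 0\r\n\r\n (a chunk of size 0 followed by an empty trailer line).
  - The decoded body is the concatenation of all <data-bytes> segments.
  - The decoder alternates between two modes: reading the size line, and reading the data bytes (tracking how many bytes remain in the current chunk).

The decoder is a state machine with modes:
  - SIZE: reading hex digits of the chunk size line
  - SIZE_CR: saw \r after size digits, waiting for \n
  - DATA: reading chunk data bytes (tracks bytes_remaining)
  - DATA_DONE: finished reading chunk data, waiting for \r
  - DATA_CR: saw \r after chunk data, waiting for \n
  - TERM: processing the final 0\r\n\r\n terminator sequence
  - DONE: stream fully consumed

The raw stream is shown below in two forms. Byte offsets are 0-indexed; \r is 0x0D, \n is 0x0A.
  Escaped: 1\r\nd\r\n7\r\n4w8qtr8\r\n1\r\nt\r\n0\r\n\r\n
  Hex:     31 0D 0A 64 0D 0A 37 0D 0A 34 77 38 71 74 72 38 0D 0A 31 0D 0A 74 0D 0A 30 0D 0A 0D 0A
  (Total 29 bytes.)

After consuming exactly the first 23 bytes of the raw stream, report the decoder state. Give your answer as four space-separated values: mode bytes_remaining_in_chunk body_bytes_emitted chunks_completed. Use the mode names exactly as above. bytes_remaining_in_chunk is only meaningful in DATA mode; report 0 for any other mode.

Answer: DATA_CR 0 9 2

Derivation:
Byte 0 = '1': mode=SIZE remaining=0 emitted=0 chunks_done=0
Byte 1 = 0x0D: mode=SIZE_CR remaining=0 emitted=0 chunks_done=0
Byte 2 = 0x0A: mode=DATA remaining=1 emitted=0 chunks_done=0
Byte 3 = 'd': mode=DATA_DONE remaining=0 emitted=1 chunks_done=0
Byte 4 = 0x0D: mode=DATA_CR remaining=0 emitted=1 chunks_done=0
Byte 5 = 0x0A: mode=SIZE remaining=0 emitted=1 chunks_done=1
Byte 6 = '7': mode=SIZE remaining=0 emitted=1 chunks_done=1
Byte 7 = 0x0D: mode=SIZE_CR remaining=0 emitted=1 chunks_done=1
Byte 8 = 0x0A: mode=DATA remaining=7 emitted=1 chunks_done=1
Byte 9 = '4': mode=DATA remaining=6 emitted=2 chunks_done=1
Byte 10 = 'w': mode=DATA remaining=5 emitted=3 chunks_done=1
Byte 11 = '8': mode=DATA remaining=4 emitted=4 chunks_done=1
Byte 12 = 'q': mode=DATA remaining=3 emitted=5 chunks_done=1
Byte 13 = 't': mode=DATA remaining=2 emitted=6 chunks_done=1
Byte 14 = 'r': mode=DATA remaining=1 emitted=7 chunks_done=1
Byte 15 = '8': mode=DATA_DONE remaining=0 emitted=8 chunks_done=1
Byte 16 = 0x0D: mode=DATA_CR remaining=0 emitted=8 chunks_done=1
Byte 17 = 0x0A: mode=SIZE remaining=0 emitted=8 chunks_done=2
Byte 18 = '1': mode=SIZE remaining=0 emitted=8 chunks_done=2
Byte 19 = 0x0D: mode=SIZE_CR remaining=0 emitted=8 chunks_done=2
Byte 20 = 0x0A: mode=DATA remaining=1 emitted=8 chunks_done=2
Byte 21 = 't': mode=DATA_DONE remaining=0 emitted=9 chunks_done=2
Byte 22 = 0x0D: mode=DATA_CR remaining=0 emitted=9 chunks_done=2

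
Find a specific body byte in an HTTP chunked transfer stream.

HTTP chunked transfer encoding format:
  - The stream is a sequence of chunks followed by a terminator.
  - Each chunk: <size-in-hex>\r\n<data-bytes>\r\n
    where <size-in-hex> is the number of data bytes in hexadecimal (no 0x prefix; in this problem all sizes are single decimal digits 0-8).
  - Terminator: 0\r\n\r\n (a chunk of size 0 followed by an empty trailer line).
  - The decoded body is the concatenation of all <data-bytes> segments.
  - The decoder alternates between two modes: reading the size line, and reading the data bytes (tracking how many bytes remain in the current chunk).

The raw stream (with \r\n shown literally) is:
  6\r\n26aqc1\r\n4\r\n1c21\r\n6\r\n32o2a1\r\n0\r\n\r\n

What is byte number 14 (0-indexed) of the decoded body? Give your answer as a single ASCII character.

Chunk 1: stream[0..1]='6' size=0x6=6, data at stream[3..9]='26aqc1' -> body[0..6], body so far='26aqc1'
Chunk 2: stream[11..12]='4' size=0x4=4, data at stream[14..18]='1c21' -> body[6..10], body so far='26aqc11c21'
Chunk 3: stream[20..21]='6' size=0x6=6, data at stream[23..29]='32o2a1' -> body[10..16], body so far='26aqc11c2132o2a1'
Chunk 4: stream[31..32]='0' size=0 (terminator). Final body='26aqc11c2132o2a1' (16 bytes)
Body byte 14 = 'a'

Answer: a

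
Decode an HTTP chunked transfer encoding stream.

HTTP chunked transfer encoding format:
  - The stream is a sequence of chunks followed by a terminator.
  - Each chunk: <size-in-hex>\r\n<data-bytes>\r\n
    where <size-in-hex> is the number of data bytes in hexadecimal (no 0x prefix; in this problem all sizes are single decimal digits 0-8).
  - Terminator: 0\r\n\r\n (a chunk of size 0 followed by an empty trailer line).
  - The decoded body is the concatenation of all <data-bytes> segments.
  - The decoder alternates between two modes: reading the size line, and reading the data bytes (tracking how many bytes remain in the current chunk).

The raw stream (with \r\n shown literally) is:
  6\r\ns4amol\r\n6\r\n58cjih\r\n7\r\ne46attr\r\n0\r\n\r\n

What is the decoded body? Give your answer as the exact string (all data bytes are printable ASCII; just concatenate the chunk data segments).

Answer: s4amol58cjihe46attr

Derivation:
Chunk 1: stream[0..1]='6' size=0x6=6, data at stream[3..9]='s4amol' -> body[0..6], body so far='s4amol'
Chunk 2: stream[11..12]='6' size=0x6=6, data at stream[14..20]='58cjih' -> body[6..12], body so far='s4amol58cjih'
Chunk 3: stream[22..23]='7' size=0x7=7, data at stream[25..32]='e46attr' -> body[12..19], body so far='s4amol58cjihe46attr'
Chunk 4: stream[34..35]='0' size=0 (terminator). Final body='s4amol58cjihe46attr' (19 bytes)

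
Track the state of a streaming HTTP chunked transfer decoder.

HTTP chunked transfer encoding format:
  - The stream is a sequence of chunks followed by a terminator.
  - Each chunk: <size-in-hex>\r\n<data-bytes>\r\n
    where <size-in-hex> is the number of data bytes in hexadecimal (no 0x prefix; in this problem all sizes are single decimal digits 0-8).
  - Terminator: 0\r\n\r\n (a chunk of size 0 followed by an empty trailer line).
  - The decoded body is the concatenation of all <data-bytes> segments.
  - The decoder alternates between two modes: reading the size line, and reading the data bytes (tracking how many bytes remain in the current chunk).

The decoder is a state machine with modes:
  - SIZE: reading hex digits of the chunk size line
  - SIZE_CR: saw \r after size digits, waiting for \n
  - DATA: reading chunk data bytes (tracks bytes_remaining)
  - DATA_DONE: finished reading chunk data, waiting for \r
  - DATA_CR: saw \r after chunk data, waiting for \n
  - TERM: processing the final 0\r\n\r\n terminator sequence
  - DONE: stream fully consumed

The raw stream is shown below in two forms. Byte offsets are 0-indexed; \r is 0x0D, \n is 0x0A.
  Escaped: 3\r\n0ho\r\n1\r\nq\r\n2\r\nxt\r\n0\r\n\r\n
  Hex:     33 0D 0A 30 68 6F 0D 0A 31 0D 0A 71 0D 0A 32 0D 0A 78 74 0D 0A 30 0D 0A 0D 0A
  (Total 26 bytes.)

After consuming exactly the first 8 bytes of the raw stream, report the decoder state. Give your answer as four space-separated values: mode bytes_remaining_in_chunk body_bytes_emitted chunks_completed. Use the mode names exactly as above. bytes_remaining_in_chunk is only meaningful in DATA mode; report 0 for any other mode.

Byte 0 = '3': mode=SIZE remaining=0 emitted=0 chunks_done=0
Byte 1 = 0x0D: mode=SIZE_CR remaining=0 emitted=0 chunks_done=0
Byte 2 = 0x0A: mode=DATA remaining=3 emitted=0 chunks_done=0
Byte 3 = '0': mode=DATA remaining=2 emitted=1 chunks_done=0
Byte 4 = 'h': mode=DATA remaining=1 emitted=2 chunks_done=0
Byte 5 = 'o': mode=DATA_DONE remaining=0 emitted=3 chunks_done=0
Byte 6 = 0x0D: mode=DATA_CR remaining=0 emitted=3 chunks_done=0
Byte 7 = 0x0A: mode=SIZE remaining=0 emitted=3 chunks_done=1

Answer: SIZE 0 3 1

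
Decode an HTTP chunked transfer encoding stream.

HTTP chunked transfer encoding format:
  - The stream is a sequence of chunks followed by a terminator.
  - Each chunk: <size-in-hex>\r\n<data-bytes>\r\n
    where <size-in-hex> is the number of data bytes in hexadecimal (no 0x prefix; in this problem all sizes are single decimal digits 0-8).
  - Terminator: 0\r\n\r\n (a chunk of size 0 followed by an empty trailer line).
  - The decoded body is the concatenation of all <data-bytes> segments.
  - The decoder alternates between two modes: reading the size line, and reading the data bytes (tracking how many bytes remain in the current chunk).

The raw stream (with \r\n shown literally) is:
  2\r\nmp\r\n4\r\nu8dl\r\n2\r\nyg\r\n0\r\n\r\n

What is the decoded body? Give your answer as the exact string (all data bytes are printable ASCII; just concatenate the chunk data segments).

Answer: mpu8dlyg

Derivation:
Chunk 1: stream[0..1]='2' size=0x2=2, data at stream[3..5]='mp' -> body[0..2], body so far='mp'
Chunk 2: stream[7..8]='4' size=0x4=4, data at stream[10..14]='u8dl' -> body[2..6], body so far='mpu8dl'
Chunk 3: stream[16..17]='2' size=0x2=2, data at stream[19..21]='yg' -> body[6..8], body so far='mpu8dlyg'
Chunk 4: stream[23..24]='0' size=0 (terminator). Final body='mpu8dlyg' (8 bytes)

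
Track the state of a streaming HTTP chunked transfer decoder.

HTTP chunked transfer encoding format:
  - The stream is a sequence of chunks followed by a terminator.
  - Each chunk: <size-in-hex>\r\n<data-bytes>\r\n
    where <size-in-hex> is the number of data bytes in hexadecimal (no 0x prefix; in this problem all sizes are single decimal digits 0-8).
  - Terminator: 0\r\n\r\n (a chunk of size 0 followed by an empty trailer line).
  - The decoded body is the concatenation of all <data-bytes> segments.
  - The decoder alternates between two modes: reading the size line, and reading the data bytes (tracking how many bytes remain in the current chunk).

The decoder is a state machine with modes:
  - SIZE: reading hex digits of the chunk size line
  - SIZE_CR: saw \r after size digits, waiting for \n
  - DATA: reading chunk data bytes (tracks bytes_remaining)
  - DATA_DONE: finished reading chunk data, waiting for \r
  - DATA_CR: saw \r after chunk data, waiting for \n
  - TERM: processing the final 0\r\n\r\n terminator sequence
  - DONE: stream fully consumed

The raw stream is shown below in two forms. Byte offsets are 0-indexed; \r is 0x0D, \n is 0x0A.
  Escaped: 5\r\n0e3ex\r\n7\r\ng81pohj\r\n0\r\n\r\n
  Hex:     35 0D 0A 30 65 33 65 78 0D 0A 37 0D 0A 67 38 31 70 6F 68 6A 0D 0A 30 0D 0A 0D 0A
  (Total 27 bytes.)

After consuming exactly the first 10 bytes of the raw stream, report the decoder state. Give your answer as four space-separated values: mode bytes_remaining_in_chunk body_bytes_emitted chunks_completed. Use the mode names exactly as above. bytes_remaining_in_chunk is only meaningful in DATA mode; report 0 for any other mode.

Byte 0 = '5': mode=SIZE remaining=0 emitted=0 chunks_done=0
Byte 1 = 0x0D: mode=SIZE_CR remaining=0 emitted=0 chunks_done=0
Byte 2 = 0x0A: mode=DATA remaining=5 emitted=0 chunks_done=0
Byte 3 = '0': mode=DATA remaining=4 emitted=1 chunks_done=0
Byte 4 = 'e': mode=DATA remaining=3 emitted=2 chunks_done=0
Byte 5 = '3': mode=DATA remaining=2 emitted=3 chunks_done=0
Byte 6 = 'e': mode=DATA remaining=1 emitted=4 chunks_done=0
Byte 7 = 'x': mode=DATA_DONE remaining=0 emitted=5 chunks_done=0
Byte 8 = 0x0D: mode=DATA_CR remaining=0 emitted=5 chunks_done=0
Byte 9 = 0x0A: mode=SIZE remaining=0 emitted=5 chunks_done=1

Answer: SIZE 0 5 1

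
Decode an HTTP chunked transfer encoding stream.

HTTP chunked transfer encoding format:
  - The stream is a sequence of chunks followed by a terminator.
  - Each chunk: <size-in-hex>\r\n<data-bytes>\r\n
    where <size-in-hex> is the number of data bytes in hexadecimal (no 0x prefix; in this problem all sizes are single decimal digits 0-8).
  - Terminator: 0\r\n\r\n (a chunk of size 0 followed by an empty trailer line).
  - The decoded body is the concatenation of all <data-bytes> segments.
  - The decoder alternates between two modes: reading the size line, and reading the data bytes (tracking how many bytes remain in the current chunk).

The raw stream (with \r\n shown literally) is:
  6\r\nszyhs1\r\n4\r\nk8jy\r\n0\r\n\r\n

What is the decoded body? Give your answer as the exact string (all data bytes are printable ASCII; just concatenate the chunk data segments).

Answer: szyhs1k8jy

Derivation:
Chunk 1: stream[0..1]='6' size=0x6=6, data at stream[3..9]='szyhs1' -> body[0..6], body so far='szyhs1'
Chunk 2: stream[11..12]='4' size=0x4=4, data at stream[14..18]='k8jy' -> body[6..10], body so far='szyhs1k8jy'
Chunk 3: stream[20..21]='0' size=0 (terminator). Final body='szyhs1k8jy' (10 bytes)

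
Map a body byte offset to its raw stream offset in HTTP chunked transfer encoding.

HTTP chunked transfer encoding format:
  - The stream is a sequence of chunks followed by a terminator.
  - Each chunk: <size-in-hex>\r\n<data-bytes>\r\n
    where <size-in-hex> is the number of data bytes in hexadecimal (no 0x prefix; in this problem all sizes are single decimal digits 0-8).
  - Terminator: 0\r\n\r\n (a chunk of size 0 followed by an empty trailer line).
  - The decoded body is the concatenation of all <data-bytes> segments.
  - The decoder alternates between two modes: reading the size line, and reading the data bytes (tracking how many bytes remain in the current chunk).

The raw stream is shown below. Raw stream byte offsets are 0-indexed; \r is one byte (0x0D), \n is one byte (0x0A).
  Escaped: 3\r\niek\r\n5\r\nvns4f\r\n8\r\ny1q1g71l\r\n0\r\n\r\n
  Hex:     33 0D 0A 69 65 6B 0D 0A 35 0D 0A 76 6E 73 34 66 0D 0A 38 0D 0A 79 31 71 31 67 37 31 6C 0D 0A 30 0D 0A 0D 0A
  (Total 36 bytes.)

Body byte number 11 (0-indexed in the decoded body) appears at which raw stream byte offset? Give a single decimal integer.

Chunk 1: stream[0..1]='3' size=0x3=3, data at stream[3..6]='iek' -> body[0..3], body so far='iek'
Chunk 2: stream[8..9]='5' size=0x5=5, data at stream[11..16]='vns4f' -> body[3..8], body so far='iekvns4f'
Chunk 3: stream[18..19]='8' size=0x8=8, data at stream[21..29]='y1q1g71l' -> body[8..16], body so far='iekvns4fy1q1g71l'
Chunk 4: stream[31..32]='0' size=0 (terminator). Final body='iekvns4fy1q1g71l' (16 bytes)
Body byte 11 at stream offset 24

Answer: 24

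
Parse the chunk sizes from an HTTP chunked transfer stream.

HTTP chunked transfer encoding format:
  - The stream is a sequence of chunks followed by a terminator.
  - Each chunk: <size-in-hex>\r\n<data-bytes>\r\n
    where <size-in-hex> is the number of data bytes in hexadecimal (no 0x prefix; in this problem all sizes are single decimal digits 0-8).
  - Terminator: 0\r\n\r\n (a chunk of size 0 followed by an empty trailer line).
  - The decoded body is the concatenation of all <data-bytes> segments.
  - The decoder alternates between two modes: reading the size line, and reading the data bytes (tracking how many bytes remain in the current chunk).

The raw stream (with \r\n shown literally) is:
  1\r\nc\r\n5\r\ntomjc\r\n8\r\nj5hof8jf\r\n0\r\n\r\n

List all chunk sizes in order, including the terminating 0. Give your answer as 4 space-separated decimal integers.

Chunk 1: stream[0..1]='1' size=0x1=1, data at stream[3..4]='c' -> body[0..1], body so far='c'
Chunk 2: stream[6..7]='5' size=0x5=5, data at stream[9..14]='tomjc' -> body[1..6], body so far='ctomjc'
Chunk 3: stream[16..17]='8' size=0x8=8, data at stream[19..27]='j5hof8jf' -> body[6..14], body so far='ctomjcj5hof8jf'
Chunk 4: stream[29..30]='0' size=0 (terminator). Final body='ctomjcj5hof8jf' (14 bytes)

Answer: 1 5 8 0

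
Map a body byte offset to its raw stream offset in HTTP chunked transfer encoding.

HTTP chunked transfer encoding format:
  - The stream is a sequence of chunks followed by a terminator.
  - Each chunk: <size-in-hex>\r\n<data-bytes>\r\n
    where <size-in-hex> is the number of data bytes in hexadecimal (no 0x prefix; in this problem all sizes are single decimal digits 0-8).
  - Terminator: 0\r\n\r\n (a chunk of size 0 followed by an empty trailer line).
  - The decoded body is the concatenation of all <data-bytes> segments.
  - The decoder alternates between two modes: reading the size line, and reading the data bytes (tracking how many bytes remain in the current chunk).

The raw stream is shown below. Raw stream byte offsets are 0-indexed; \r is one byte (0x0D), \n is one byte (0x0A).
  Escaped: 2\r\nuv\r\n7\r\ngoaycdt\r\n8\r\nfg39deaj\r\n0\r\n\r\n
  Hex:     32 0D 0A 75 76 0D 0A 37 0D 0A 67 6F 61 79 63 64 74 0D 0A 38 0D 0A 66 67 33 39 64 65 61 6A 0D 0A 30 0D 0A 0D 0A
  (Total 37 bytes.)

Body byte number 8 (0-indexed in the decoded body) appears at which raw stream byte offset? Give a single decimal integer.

Chunk 1: stream[0..1]='2' size=0x2=2, data at stream[3..5]='uv' -> body[0..2], body so far='uv'
Chunk 2: stream[7..8]='7' size=0x7=7, data at stream[10..17]='goaycdt' -> body[2..9], body so far='uvgoaycdt'
Chunk 3: stream[19..20]='8' size=0x8=8, data at stream[22..30]='fg39deaj' -> body[9..17], body so far='uvgoaycdtfg39deaj'
Chunk 4: stream[32..33]='0' size=0 (terminator). Final body='uvgoaycdtfg39deaj' (17 bytes)
Body byte 8 at stream offset 16

Answer: 16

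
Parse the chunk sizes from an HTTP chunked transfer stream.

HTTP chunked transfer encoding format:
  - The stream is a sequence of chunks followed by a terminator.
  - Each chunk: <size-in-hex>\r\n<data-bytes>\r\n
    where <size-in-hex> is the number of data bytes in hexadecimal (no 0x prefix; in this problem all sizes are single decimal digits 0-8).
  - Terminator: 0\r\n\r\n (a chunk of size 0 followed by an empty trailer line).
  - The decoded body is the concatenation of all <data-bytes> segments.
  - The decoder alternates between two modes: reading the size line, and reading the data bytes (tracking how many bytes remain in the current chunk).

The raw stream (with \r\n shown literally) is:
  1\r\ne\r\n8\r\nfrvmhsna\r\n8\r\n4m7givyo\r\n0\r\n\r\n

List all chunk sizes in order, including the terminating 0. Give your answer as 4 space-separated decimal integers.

Chunk 1: stream[0..1]='1' size=0x1=1, data at stream[3..4]='e' -> body[0..1], body so far='e'
Chunk 2: stream[6..7]='8' size=0x8=8, data at stream[9..17]='frvmhsna' -> body[1..9], body so far='efrvmhsna'
Chunk 3: stream[19..20]='8' size=0x8=8, data at stream[22..30]='4m7givyo' -> body[9..17], body so far='efrvmhsna4m7givyo'
Chunk 4: stream[32..33]='0' size=0 (terminator). Final body='efrvmhsna4m7givyo' (17 bytes)

Answer: 1 8 8 0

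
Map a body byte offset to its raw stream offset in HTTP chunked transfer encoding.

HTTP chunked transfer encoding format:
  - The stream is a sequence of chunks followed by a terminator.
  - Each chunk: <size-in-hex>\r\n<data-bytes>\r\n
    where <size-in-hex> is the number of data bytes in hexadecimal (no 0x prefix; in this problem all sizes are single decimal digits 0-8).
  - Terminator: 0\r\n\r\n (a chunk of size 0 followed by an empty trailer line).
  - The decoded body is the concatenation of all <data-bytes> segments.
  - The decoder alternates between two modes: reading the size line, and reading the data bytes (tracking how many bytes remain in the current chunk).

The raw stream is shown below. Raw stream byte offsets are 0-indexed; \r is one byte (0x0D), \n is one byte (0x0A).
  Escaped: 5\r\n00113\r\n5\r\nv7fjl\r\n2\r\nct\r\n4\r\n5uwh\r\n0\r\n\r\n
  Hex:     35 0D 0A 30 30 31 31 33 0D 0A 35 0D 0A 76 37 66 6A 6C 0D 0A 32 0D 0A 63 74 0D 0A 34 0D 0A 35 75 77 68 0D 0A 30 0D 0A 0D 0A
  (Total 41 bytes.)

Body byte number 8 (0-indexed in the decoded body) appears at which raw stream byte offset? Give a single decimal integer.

Answer: 16

Derivation:
Chunk 1: stream[0..1]='5' size=0x5=5, data at stream[3..8]='00113' -> body[0..5], body so far='00113'
Chunk 2: stream[10..11]='5' size=0x5=5, data at stream[13..18]='v7fjl' -> body[5..10], body so far='00113v7fjl'
Chunk 3: stream[20..21]='2' size=0x2=2, data at stream[23..25]='ct' -> body[10..12], body so far='00113v7fjlct'
Chunk 4: stream[27..28]='4' size=0x4=4, data at stream[30..34]='5uwh' -> body[12..16], body so far='00113v7fjlct5uwh'
Chunk 5: stream[36..37]='0' size=0 (terminator). Final body='00113v7fjlct5uwh' (16 bytes)
Body byte 8 at stream offset 16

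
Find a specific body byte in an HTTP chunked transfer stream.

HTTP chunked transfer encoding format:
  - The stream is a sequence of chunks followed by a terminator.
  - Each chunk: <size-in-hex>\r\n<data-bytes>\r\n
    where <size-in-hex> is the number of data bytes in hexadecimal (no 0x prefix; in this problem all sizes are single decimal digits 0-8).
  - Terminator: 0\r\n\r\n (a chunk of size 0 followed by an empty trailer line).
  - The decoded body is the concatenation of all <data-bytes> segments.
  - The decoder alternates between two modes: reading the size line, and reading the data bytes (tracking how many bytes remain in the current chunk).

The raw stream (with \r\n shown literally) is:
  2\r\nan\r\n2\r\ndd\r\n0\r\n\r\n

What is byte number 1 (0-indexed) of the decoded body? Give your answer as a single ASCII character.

Answer: n

Derivation:
Chunk 1: stream[0..1]='2' size=0x2=2, data at stream[3..5]='an' -> body[0..2], body so far='an'
Chunk 2: stream[7..8]='2' size=0x2=2, data at stream[10..12]='dd' -> body[2..4], body so far='andd'
Chunk 3: stream[14..15]='0' size=0 (terminator). Final body='andd' (4 bytes)
Body byte 1 = 'n'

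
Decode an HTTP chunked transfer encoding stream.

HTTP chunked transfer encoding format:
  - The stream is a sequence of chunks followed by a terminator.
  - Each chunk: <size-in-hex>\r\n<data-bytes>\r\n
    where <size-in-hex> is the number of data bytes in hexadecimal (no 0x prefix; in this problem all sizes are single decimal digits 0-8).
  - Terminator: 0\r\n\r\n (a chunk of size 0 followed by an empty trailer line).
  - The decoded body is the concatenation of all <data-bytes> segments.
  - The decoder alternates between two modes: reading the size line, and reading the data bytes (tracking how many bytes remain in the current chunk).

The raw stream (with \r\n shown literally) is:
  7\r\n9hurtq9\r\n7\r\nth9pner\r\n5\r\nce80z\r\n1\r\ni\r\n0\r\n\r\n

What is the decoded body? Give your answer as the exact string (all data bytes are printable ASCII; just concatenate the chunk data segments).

Answer: 9hurtq9th9pnerce80zi

Derivation:
Chunk 1: stream[0..1]='7' size=0x7=7, data at stream[3..10]='9hurtq9' -> body[0..7], body so far='9hurtq9'
Chunk 2: stream[12..13]='7' size=0x7=7, data at stream[15..22]='th9pner' -> body[7..14], body so far='9hurtq9th9pner'
Chunk 3: stream[24..25]='5' size=0x5=5, data at stream[27..32]='ce80z' -> body[14..19], body so far='9hurtq9th9pnerce80z'
Chunk 4: stream[34..35]='1' size=0x1=1, data at stream[37..38]='i' -> body[19..20], body so far='9hurtq9th9pnerce80zi'
Chunk 5: stream[40..41]='0' size=0 (terminator). Final body='9hurtq9th9pnerce80zi' (20 bytes)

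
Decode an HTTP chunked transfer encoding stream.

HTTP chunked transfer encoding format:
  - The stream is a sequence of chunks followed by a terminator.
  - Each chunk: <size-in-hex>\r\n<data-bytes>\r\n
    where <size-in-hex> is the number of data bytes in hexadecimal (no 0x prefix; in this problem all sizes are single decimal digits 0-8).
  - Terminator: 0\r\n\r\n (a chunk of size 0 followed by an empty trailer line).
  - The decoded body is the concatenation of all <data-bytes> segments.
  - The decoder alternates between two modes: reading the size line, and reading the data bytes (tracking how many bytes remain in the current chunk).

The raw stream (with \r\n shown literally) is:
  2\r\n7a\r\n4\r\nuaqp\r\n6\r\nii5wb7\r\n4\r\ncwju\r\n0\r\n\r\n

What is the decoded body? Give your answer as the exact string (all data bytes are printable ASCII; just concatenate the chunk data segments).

Chunk 1: stream[0..1]='2' size=0x2=2, data at stream[3..5]='7a' -> body[0..2], body so far='7a'
Chunk 2: stream[7..8]='4' size=0x4=4, data at stream[10..14]='uaqp' -> body[2..6], body so far='7auaqp'
Chunk 3: stream[16..17]='6' size=0x6=6, data at stream[19..25]='ii5wb7' -> body[6..12], body so far='7auaqpii5wb7'
Chunk 4: stream[27..28]='4' size=0x4=4, data at stream[30..34]='cwju' -> body[12..16], body so far='7auaqpii5wb7cwju'
Chunk 5: stream[36..37]='0' size=0 (terminator). Final body='7auaqpii5wb7cwju' (16 bytes)

Answer: 7auaqpii5wb7cwju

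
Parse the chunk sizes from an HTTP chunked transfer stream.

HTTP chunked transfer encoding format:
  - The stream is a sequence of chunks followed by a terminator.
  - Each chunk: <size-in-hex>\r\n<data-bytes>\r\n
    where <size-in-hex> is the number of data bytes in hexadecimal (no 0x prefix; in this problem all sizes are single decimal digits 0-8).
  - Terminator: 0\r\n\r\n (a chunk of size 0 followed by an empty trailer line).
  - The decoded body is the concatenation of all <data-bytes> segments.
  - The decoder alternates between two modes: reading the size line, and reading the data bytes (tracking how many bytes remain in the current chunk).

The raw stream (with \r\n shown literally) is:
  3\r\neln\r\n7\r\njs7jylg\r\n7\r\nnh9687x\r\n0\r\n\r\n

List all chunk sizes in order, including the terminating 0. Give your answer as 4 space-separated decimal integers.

Chunk 1: stream[0..1]='3' size=0x3=3, data at stream[3..6]='eln' -> body[0..3], body so far='eln'
Chunk 2: stream[8..9]='7' size=0x7=7, data at stream[11..18]='js7jylg' -> body[3..10], body so far='elnjs7jylg'
Chunk 3: stream[20..21]='7' size=0x7=7, data at stream[23..30]='nh9687x' -> body[10..17], body so far='elnjs7jylgnh9687x'
Chunk 4: stream[32..33]='0' size=0 (terminator). Final body='elnjs7jylgnh9687x' (17 bytes)

Answer: 3 7 7 0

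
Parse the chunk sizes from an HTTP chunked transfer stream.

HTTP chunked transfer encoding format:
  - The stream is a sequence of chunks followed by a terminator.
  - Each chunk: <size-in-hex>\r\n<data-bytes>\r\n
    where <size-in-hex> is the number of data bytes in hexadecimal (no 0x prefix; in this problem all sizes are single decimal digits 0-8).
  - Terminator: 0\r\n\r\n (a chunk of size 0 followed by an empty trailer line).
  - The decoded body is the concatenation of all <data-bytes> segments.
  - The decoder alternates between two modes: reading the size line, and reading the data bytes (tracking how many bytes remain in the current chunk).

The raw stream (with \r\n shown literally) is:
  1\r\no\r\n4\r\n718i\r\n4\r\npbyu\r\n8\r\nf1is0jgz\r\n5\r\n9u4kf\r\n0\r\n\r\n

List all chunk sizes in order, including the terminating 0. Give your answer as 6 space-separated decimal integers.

Chunk 1: stream[0..1]='1' size=0x1=1, data at stream[3..4]='o' -> body[0..1], body so far='o'
Chunk 2: stream[6..7]='4' size=0x4=4, data at stream[9..13]='718i' -> body[1..5], body so far='o718i'
Chunk 3: stream[15..16]='4' size=0x4=4, data at stream[18..22]='pbyu' -> body[5..9], body so far='o718ipbyu'
Chunk 4: stream[24..25]='8' size=0x8=8, data at stream[27..35]='f1is0jgz' -> body[9..17], body so far='o718ipbyuf1is0jgz'
Chunk 5: stream[37..38]='5' size=0x5=5, data at stream[40..45]='9u4kf' -> body[17..22], body so far='o718ipbyuf1is0jgz9u4kf'
Chunk 6: stream[47..48]='0' size=0 (terminator). Final body='o718ipbyuf1is0jgz9u4kf' (22 bytes)

Answer: 1 4 4 8 5 0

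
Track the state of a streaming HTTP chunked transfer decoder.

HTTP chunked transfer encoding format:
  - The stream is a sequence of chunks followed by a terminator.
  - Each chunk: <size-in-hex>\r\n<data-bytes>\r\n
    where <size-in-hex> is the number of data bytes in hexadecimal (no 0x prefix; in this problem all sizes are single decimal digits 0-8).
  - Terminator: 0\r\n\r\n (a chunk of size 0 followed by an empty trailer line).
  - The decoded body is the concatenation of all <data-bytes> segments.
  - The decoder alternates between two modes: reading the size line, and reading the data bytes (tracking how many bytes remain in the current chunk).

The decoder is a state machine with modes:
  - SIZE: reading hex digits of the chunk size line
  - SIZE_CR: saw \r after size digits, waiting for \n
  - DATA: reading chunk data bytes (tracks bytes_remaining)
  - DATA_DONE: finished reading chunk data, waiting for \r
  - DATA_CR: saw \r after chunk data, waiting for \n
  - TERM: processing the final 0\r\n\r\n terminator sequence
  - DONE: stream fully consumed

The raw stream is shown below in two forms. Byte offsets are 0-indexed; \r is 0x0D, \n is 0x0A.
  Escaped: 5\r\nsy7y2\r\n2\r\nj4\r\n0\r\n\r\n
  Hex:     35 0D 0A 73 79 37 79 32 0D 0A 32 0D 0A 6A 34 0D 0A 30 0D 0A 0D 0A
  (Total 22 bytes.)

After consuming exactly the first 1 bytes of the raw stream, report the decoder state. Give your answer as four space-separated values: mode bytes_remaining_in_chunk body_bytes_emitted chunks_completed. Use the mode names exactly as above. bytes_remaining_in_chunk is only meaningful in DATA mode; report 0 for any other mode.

Answer: SIZE 0 0 0

Derivation:
Byte 0 = '5': mode=SIZE remaining=0 emitted=0 chunks_done=0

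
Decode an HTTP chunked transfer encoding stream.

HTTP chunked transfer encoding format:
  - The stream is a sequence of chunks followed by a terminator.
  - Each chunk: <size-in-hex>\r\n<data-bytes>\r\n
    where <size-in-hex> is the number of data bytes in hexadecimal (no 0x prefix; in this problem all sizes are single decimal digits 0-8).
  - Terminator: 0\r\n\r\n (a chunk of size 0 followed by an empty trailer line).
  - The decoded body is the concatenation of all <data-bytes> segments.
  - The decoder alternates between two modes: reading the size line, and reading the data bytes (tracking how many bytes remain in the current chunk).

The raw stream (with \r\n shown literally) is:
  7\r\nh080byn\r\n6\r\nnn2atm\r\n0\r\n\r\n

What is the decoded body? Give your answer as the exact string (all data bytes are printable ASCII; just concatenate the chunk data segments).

Answer: h080bynnn2atm

Derivation:
Chunk 1: stream[0..1]='7' size=0x7=7, data at stream[3..10]='h080byn' -> body[0..7], body so far='h080byn'
Chunk 2: stream[12..13]='6' size=0x6=6, data at stream[15..21]='nn2atm' -> body[7..13], body so far='h080bynnn2atm'
Chunk 3: stream[23..24]='0' size=0 (terminator). Final body='h080bynnn2atm' (13 bytes)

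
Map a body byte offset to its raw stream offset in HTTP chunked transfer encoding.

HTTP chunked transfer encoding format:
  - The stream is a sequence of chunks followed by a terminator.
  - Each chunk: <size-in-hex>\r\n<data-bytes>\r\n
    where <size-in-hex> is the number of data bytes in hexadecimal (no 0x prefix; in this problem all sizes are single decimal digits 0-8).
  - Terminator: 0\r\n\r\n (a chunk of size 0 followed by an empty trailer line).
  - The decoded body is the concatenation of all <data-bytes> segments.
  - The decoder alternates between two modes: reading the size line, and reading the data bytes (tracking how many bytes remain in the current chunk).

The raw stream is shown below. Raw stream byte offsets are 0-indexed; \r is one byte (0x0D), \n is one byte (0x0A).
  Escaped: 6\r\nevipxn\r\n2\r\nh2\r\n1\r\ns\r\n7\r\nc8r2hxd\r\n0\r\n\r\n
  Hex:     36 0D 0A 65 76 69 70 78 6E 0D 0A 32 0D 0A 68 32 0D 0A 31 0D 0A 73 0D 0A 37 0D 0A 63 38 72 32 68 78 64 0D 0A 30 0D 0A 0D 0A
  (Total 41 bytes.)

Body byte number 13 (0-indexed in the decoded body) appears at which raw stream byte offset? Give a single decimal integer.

Chunk 1: stream[0..1]='6' size=0x6=6, data at stream[3..9]='evipxn' -> body[0..6], body so far='evipxn'
Chunk 2: stream[11..12]='2' size=0x2=2, data at stream[14..16]='h2' -> body[6..8], body so far='evipxnh2'
Chunk 3: stream[18..19]='1' size=0x1=1, data at stream[21..22]='s' -> body[8..9], body so far='evipxnh2s'
Chunk 4: stream[24..25]='7' size=0x7=7, data at stream[27..34]='c8r2hxd' -> body[9..16], body so far='evipxnh2sc8r2hxd'
Chunk 5: stream[36..37]='0' size=0 (terminator). Final body='evipxnh2sc8r2hxd' (16 bytes)
Body byte 13 at stream offset 31

Answer: 31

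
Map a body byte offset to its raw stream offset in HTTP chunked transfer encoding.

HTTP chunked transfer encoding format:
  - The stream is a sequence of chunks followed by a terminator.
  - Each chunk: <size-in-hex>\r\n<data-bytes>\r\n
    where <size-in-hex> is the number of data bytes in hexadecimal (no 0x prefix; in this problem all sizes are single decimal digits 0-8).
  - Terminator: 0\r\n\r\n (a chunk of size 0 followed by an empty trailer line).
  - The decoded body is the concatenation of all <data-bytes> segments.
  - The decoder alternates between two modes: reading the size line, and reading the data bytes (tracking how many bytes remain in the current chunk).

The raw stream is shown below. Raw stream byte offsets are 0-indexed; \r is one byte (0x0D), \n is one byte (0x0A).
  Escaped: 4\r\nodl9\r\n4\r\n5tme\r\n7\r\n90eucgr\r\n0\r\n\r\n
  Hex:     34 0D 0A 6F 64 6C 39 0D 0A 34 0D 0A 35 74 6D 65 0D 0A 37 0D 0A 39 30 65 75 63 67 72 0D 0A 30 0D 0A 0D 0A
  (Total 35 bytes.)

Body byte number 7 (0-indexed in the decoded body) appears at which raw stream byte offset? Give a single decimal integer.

Chunk 1: stream[0..1]='4' size=0x4=4, data at stream[3..7]='odl9' -> body[0..4], body so far='odl9'
Chunk 2: stream[9..10]='4' size=0x4=4, data at stream[12..16]='5tme' -> body[4..8], body so far='odl95tme'
Chunk 3: stream[18..19]='7' size=0x7=7, data at stream[21..28]='90eucgr' -> body[8..15], body so far='odl95tme90eucgr'
Chunk 4: stream[30..31]='0' size=0 (terminator). Final body='odl95tme90eucgr' (15 bytes)
Body byte 7 at stream offset 15

Answer: 15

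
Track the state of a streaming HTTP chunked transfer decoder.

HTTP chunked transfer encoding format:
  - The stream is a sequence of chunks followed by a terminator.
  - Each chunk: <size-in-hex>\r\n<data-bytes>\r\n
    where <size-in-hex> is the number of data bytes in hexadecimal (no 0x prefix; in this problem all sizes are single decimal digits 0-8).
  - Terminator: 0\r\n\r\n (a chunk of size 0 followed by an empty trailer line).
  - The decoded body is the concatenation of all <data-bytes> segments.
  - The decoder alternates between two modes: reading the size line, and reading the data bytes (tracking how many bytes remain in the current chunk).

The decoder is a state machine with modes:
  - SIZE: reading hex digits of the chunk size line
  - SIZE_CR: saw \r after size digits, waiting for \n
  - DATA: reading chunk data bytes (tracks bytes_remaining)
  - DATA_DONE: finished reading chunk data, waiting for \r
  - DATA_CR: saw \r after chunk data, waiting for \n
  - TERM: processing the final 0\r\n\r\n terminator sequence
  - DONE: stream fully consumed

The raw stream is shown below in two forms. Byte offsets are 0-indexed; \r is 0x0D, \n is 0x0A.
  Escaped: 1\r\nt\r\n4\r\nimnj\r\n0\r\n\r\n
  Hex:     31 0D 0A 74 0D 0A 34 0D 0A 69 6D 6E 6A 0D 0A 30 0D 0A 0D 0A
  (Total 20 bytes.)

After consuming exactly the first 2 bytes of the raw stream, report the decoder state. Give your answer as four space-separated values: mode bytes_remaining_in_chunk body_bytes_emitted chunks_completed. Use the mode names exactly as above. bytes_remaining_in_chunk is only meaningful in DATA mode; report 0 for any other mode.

Answer: SIZE_CR 0 0 0

Derivation:
Byte 0 = '1': mode=SIZE remaining=0 emitted=0 chunks_done=0
Byte 1 = 0x0D: mode=SIZE_CR remaining=0 emitted=0 chunks_done=0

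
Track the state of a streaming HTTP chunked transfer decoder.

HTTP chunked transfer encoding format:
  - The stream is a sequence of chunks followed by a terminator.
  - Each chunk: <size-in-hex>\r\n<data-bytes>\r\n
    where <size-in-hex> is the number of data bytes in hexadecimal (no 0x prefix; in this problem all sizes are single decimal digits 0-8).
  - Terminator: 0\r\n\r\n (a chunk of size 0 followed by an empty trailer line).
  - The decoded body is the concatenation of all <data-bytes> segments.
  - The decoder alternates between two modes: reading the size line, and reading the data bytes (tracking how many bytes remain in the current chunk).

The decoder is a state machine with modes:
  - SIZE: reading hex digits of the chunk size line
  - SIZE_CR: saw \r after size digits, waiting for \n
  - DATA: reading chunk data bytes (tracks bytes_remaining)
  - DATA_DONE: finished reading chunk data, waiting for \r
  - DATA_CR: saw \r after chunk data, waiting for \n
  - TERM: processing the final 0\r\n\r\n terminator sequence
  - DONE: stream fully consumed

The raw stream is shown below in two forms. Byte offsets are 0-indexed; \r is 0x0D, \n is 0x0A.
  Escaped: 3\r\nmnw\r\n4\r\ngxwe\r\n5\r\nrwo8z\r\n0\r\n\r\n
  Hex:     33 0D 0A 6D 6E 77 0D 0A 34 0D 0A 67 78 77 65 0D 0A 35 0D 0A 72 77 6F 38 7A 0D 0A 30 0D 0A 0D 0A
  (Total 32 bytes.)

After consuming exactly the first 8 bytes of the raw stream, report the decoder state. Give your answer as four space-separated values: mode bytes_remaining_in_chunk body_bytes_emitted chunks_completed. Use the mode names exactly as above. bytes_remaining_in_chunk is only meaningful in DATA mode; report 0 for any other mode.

Answer: SIZE 0 3 1

Derivation:
Byte 0 = '3': mode=SIZE remaining=0 emitted=0 chunks_done=0
Byte 1 = 0x0D: mode=SIZE_CR remaining=0 emitted=0 chunks_done=0
Byte 2 = 0x0A: mode=DATA remaining=3 emitted=0 chunks_done=0
Byte 3 = 'm': mode=DATA remaining=2 emitted=1 chunks_done=0
Byte 4 = 'n': mode=DATA remaining=1 emitted=2 chunks_done=0
Byte 5 = 'w': mode=DATA_DONE remaining=0 emitted=3 chunks_done=0
Byte 6 = 0x0D: mode=DATA_CR remaining=0 emitted=3 chunks_done=0
Byte 7 = 0x0A: mode=SIZE remaining=0 emitted=3 chunks_done=1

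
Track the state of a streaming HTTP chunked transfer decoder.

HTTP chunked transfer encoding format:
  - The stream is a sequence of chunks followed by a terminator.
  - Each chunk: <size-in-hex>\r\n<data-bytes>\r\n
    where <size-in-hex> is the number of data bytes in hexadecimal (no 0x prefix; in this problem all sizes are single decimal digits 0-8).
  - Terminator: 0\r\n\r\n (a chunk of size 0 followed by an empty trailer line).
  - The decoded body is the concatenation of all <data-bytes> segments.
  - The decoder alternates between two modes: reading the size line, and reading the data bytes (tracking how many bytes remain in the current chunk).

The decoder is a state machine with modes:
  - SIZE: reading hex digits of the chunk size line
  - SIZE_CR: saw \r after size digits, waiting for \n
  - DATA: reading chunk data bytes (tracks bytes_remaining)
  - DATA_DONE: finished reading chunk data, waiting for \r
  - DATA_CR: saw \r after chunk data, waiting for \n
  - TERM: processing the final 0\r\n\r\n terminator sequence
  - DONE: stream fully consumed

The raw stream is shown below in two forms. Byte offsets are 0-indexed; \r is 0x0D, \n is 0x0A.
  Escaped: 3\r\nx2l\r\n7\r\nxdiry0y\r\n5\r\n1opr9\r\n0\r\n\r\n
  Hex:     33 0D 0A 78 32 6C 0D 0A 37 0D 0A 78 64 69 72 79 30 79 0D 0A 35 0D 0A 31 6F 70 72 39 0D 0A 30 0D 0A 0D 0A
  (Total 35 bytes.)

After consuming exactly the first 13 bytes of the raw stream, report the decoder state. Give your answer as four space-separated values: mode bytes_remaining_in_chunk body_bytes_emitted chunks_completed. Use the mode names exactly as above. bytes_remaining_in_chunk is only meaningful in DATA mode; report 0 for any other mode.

Byte 0 = '3': mode=SIZE remaining=0 emitted=0 chunks_done=0
Byte 1 = 0x0D: mode=SIZE_CR remaining=0 emitted=0 chunks_done=0
Byte 2 = 0x0A: mode=DATA remaining=3 emitted=0 chunks_done=0
Byte 3 = 'x': mode=DATA remaining=2 emitted=1 chunks_done=0
Byte 4 = '2': mode=DATA remaining=1 emitted=2 chunks_done=0
Byte 5 = 'l': mode=DATA_DONE remaining=0 emitted=3 chunks_done=0
Byte 6 = 0x0D: mode=DATA_CR remaining=0 emitted=3 chunks_done=0
Byte 7 = 0x0A: mode=SIZE remaining=0 emitted=3 chunks_done=1
Byte 8 = '7': mode=SIZE remaining=0 emitted=3 chunks_done=1
Byte 9 = 0x0D: mode=SIZE_CR remaining=0 emitted=3 chunks_done=1
Byte 10 = 0x0A: mode=DATA remaining=7 emitted=3 chunks_done=1
Byte 11 = 'x': mode=DATA remaining=6 emitted=4 chunks_done=1
Byte 12 = 'd': mode=DATA remaining=5 emitted=5 chunks_done=1

Answer: DATA 5 5 1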